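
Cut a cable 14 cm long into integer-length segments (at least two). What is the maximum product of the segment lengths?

162

Fill prod[k] for k=2..14: at each k try every first piece i and multiply by the better of (k−i) uncut or prod[k−i].
prod[2] = 1·max(1,0) = 1·1 = 1
prod[3] = 1·max(2,1) = 1·2 = 2
prod[4] = 2·max(2,1) = 2·2 = 4
prod[5] = 2·max(3,2) = 2·3 = 6
prod[6] = 3·max(3,2) = 3·3 = 9
prod[7] = 2·max(5,6) = 2·6 = 12
prod[8] = 2·max(6,9) = 2·9 = 18
prod[9] = 3·max(6,9) = 3·9 = 27
prod[10] = 2·max(8,18) = 2·18 = 36
prod[11] = 2·max(9,27) = 2·27 = 54
prod[12] = 3·max(9,27) = 3·27 = 81
prod[13] = 2·max(11,54) = 2·54 = 108
prod[14] = 2·max(12,81) = 2·81 = 162
One optimal split: 3 + 3 + 3 + 3 + 2; product 3·3·3·3·2 = 162.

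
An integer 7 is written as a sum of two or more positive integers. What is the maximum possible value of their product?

12

Fill g[k] for k=2..7: at each k try every first piece i and multiply by the better of (k−i) uncut or g[k−i].
g[2] = 1×max(1,0) = 1×1 = 1
g[3] = 1×max(2,1) = 1×2 = 2
g[4] = 2×max(2,1) = 2×2 = 4
g[5] = 2×max(3,2) = 2×3 = 6
g[6] = 3×max(3,2) = 3×3 = 9
g[7] = 2×max(5,6) = 2×6 = 12
One optimal split: 3 + 2 + 2; product 3×2×2 = 12.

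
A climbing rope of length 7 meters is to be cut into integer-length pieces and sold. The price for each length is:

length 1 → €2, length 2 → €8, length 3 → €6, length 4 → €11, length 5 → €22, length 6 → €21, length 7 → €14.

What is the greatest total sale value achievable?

Let R[k] be the best obtainable value from length k. For each k, try every first piece i and keep the best of price[i] + R[k−i].
R[1] = 2
R[2] = max(2+2, 8+0) = 8
R[3] = max(2+8, 8+2, 6+0) = 10
R[4] = max(2+10, 8+8, 6+2, 11+0) = 16
R[5] = max(2+16, 8+10, 6+8, 11+2, 22+0) = 22
R[6] = max(2+22, 8+16, 6+10, 11+8, 22+2, 21+0) = 24
R[7] = max(2+24, 8+22, 6+16, …, 21+2, 14+0) = 30
One optimal cutting: 5 + 2 → €22 + €8 = €30.

30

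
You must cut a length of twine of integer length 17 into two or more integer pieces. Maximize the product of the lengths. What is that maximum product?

486

Define prod[k] = max over 1≤i<k of i · max(k−i, prod[k−i]); the inner max lets the remainder stay uncut if that's better.
Small cases: prod[2]=1, prod[3]=2, prod[4]=4, prod[5]=6, prod[6]=9, prod[7]=12, prod[8]=18, prod[9]=27.
prod[10] = 2×max(8,18) = 2×18 = 36
prod[11] = 2×max(9,27) = 2×27 = 54
prod[12] = 3×max(9,27) = 3×27 = 81
prod[13] = 2×max(11,54) = 2×54 = 108
prod[14] = 2×max(12,81) = 2×81 = 162
prod[15] = 3×max(12,81) = 3×81 = 243
prod[16] = 2×max(14,162) = 2×162 = 324
prod[17] = 2×max(15,243) = 2×243 = 486
One optimal split: 3 + 3 + 3 + 3 + 3 + 2; product 3×3×3×3×3×2 = 486.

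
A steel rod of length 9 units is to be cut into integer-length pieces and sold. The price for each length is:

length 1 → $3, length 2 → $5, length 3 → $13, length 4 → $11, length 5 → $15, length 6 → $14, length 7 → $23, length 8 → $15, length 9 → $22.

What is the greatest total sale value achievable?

Let v[k] be the best obtainable value from length k. For each k, try every first piece i and keep the best of price[i] + v[k−i].
v[1] = 3
v[2] = max(3+3, 5+0) = 6
v[3] = max(3+6, 5+3, 13+0) = 13
v[4] = max(3+13, 5+6, 13+3, 11+0) = 16
v[5] = max(3+16, 5+13, 13+6, 11+3, 15+0) = 19
v[6] = max(3+19, 5+16, 13+13, 11+6, 15+3, 14+0) = 26
v[7] = max(3+26, 5+19, 13+16, …, 14+3, 23+0) = 29
v[8] = max(3+29, 5+26, 13+19, …, 23+3, 15+0) = 32
v[9] = max(3+32, 5+29, 13+26, …, 15+3, 22+0) = 39
One optimal cutting: 3 + 3 + 3 → $13 + $13 + $13 = $39.

39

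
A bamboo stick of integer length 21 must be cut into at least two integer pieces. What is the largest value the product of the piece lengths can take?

Define f[k] = max over 1≤i<k of i · max(k−i, f[k−i]); the inner max lets the remainder stay uncut if that's better.
f[2] = 1·max(1,0) = 1·1 = 1
f[3] = max(1·2, 2·1) = 2
f[4] = max(1·3, 2·2, 3·1) = 4
f[5] = max(1·4, 2·3, 3·2, 4·1) = 6
f[6] = max(1·6, 2·4, 3·3, 4·2, 5·1) = 9
f[7] = max(1·9, 2·6, 3·4, 4·3, 5·2, 6·1) = 12
f[8] = max(1·12, 2·9, 3·6, …, 6·2, 7·1) = 18
f[9] = max(1·18, 2·12, 3·9, …, 7·2, 8·1) = 27
f[10] = max(1·27, 2·18, 3·12, …, 8·2, 9·1) = 36
f[11] = max(1·36, 2·27, 3·18, …, 9·2, 10·1) = 54
f[12] = max(1·54, 2·36, 3·27, …, 10·2, 11·1) = 81
f[13] = max(1·81, 2·54, 3·36, …, 11·2, 12·1) = 108
f[14] = max(1·108, 2·81, 3·54, …, 12·2, 13·1) = 162
f[15] = max(1·162, 2·108, 3·81, …, 13·2, 14·1) = 243
f[16] = max(1·243, 2·162, 3·108, …, 14·2, 15·1) = 324
f[17] = max(1·324, 2·243, 3·162, …, 15·2, 16·1) = 486
f[18] = max(1·486, 2·324, 3·243, …, 16·2, 17·1) = 729
f[19] = max(1·729, 2·486, 3·324, …, 17·2, 18·1) = 972
f[20] = max(1·972, 2·729, 3·486, …, 18·2, 19·1) = 1458
f[21] = max(1·1458, 2·972, 3·729, …, 19·2, 20·1) = 2187
One optimal split: 3 + 3 + 3 + 3 + 3 + 3 + 3; product 3·3·3·3·3·3·3 = 2187.

2187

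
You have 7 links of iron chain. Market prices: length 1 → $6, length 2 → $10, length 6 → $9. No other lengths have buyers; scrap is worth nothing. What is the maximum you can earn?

42

Build best[k] bottom-up: best[k] = max over allowed piece i of (p[i] + best[k−i]).
best[1] = 6
best[2] = max(6+6, 10+0) = 12
best[3] = max(6+12, 10+6) = 18
best[4] = max(6+18, 10+12) = 24
best[5] = max(6+24, 10+18) = 30
best[6] = max(6+30, 10+24, 9+0) = 36
best[7] = max(6+36, 10+30, 9+6) = 42
One optimal cutting: 1 + 1 + 1 + 1 + 1 + 1 + 1 → $42.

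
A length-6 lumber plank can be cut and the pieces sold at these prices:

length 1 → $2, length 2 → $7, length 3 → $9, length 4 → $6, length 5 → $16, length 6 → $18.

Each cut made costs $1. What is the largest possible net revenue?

19

Let net[k] be the best obtainable value from length k. For each k, try every first piece i and keep the best of price[i] + net[k−i] minus the 1 cut fee when i<k.
net[1] = 2
net[2] = max(2+2-1, 7+0) = 7
net[3] = max(2+7-1, 7+2-1, 9+0) = 9
net[4] = max(2+9-1, 7+7-1, 9+2-1, 6+0) = 13
net[5] = max(2+13-1, 7+9-1, 9+7-1, 6+2-1, 16+0) = 16
net[6] = max(2+16-1, 7+13-1, 9+9-1, 6+7-1, 16+2-1, 18+0) = 19
One optimal plan: pieces 2 + 2 + 2 (2 cuts) → $21 − $2 = $19.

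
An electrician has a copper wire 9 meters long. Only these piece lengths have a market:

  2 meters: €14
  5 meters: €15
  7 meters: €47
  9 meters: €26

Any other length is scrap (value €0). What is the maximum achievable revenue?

Consider every possible first cut. f[k] is the best of p[i]+f[k−i] over all sellable i≤k.
f[1] = 0
f[2] = 14
f[3] = 14
f[4] = 28  (first piece 2, then f[2]=14)
f[5] = 28
f[6] = 42  (first piece 2, then f[4]=28)
f[7] = 47
f[8] = 56  (first piece 2, then f[6]=42)
f[9] = 61  (first piece 2, then f[7]=47)
One optimal cutting: 7 + 2 → €61.

61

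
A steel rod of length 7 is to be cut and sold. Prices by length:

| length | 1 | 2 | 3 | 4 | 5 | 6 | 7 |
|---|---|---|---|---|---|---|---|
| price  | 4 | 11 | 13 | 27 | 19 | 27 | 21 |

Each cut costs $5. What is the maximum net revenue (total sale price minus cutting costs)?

Let r[k] be the best obtainable value from length k. For each k, try every first piece i and keep the best of price[i] + r[k−i] minus the 5 cut fee when i<k.
r[1] = 4
r[2] = max(4+4-5, 11+0) = 11
r[3] = max(4+11-5, 11+4-5, 13+0) = 13
r[4] = max(4+13-5, 11+11-5, 13+4-5, 27+0) = 27
r[5] = max(4+27-5, 11+13-5, 13+11-5, 27+4-5, 19+0) = 26
r[6] = max(4+26-5, 11+27-5, 13+13-5, 27+11-5, 19+4-5, 27+0) = 33
r[7] = max(4+33-5, 11+26-5, 13+27-5, …, 27+4-5, 21+0) = 35
One optimal plan: pieces 4 + 3 (1 cut) → $40 − $5 = $35.

35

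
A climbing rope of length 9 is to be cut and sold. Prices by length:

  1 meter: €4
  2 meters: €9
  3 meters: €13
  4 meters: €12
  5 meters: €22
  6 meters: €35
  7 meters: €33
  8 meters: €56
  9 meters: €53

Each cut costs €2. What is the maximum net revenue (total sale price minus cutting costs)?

58

Build net[k] bottom-up: net[k] = max over allowed piece i of (p[i] + net[k−i]) − 2 per cut.
net[1] = 4
net[2] = max(4+4-2, 9+0) = 9
net[3] = max(4+9-2, 9+4-2, 13+0) = 13
net[4] = max(4+13-2, 9+9-2, 13+4-2, 12+0) = 16
net[5] = max(4+16-2, 9+13-2, 13+9-2, 12+4-2, 22+0) = 22
net[6] = max(4+22-2, 9+16-2, 13+13-2, 12+9-2, 22+4-2, 35+0) = 35
net[7] = max(4+35-2, 9+22-2, 13+16-2, …, 35+4-2, 33+0) = 37
net[8] = max(4+37-2, 9+35-2, 13+22-2, …, 33+4-2, 56+0) = 56
net[9] = max(4+56-2, 9+37-2, 13+35-2, …, 56+4-2, 53+0) = 58
One optimal plan: pieces 8 + 1 (1 cut) → €60 − €2 = €58.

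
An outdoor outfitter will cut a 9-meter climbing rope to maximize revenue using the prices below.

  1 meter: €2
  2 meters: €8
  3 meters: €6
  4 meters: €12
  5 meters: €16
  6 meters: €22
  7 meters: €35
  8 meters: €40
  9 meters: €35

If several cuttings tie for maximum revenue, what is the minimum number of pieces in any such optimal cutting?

Consider every possible first cut. r[k] is the best of p[i]+r[k−i] over all sellable i≤k.
r[1] = 2
r[2] = 8
r[3] = 10  (first piece 1, then r[2]=8)
r[4] = 16  (first piece 2, then r[2]=8)
r[5] = 18  (first piece 1, then r[4]=16)
r[6] = 24  (first piece 2, then r[4]=16)
r[7] = 35
r[8] = 40
r[9] = 43  (first piece 2, then r[7]=35)
Maximum revenue is €43.
Now minimize piece count subject to staying optimal: for each k, pieces[k] = 1 + min over i with p[i]+r[k−i]=r[k] of pieces[k−i].
pieces[6] = 3
pieces[7] = 1
pieces[8] = 1
pieces[9] = 2

2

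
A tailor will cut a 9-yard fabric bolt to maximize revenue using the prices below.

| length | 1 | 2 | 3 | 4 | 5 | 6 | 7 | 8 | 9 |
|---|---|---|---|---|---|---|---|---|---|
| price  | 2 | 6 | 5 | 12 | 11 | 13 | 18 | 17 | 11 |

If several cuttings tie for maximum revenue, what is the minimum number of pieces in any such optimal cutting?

Build r[k] bottom-up: r[k] = max over allowed piece i of (p[i] + r[k−i]).
r[1] = 2
r[2] = 6
r[3] = 8  (first piece 1, then r[2]=6)
r[4] = 12  (first piece 2, then r[2]=6)
r[5] = 14  (first piece 1, then r[4]=12)
r[6] = 18  (first piece 2, then r[4]=12)
r[7] = 20  (first piece 1, then r[6]=18)
r[8] = 24  (first piece 2, then r[6]=18)
r[9] = 26  (first piece 1, then r[8]=24)
Maximum revenue is $26.
Now minimize piece count subject to staying optimal: for each k, pieces[k] = 1 + min over i with p[i]+r[k−i]=r[k] of pieces[k−i].
pieces[6] = 2
pieces[7] = 3
pieces[8] = 2
pieces[9] = 3

3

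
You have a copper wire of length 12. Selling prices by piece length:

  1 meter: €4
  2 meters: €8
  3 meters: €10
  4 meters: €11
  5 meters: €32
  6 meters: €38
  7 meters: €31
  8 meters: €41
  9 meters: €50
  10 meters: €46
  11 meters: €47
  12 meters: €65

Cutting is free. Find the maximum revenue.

76

Let R[k] be the best obtainable value from length k. For each k, try every first piece i and keep the best of price[i] + R[k−i].
R[1] = 4
R[2] = 8  (first piece 1, then R[1]=4)
R[3] = 12  (first piece 1, then R[2]=8)
R[4] = 16  (first piece 1, then R[3]=12)
R[5] = 32
R[6] = 38
R[7] = 42  (first piece 1, then R[6]=38)
R[8] = 46  (first piece 1, then R[7]=42)
R[9] = 50  (first piece 1, then R[8]=46)
R[10] = 64  (first piece 5, then R[5]=32)
R[11] = 70  (first piece 5, then R[6]=38)
R[12] = 76  (first piece 6, then R[6]=38)
One optimal cutting: 6 + 6 → €38 + €38 = €76.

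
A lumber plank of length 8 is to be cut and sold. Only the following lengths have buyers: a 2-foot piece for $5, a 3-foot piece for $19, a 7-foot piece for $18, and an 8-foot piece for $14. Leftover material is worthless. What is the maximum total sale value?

Consider every possible first cut. f[k] is the best of p[i]+f[k−i] over all sellable i≤k.
f[1] = 0
f[2] = 5
f[3] = max(5+0, 19+0) = 19
f[4] = max(5+5, 19+0) = 19
f[5] = max(5+19, 19+5) = 24
f[6] = max(5+19, 19+19) = 38
f[7] = max(5+24, 19+19, 18+0) = 38
f[8] = max(5+38, 19+24, 18+0, 14+0) = 43
One optimal cutting: 3 + 3 + 2 → $43.

43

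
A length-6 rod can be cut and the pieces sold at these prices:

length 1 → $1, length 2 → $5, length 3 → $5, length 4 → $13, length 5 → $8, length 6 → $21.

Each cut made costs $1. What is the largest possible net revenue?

Let r[k] be the best obtainable value from length k. For each k, try every first piece i and keep the best of price[i] + r[k−i] minus the 1 cut fee when i<k.
r[1] = 1
r[2] = 5
r[3] = 5  (first piece 1, then r[2]=5)
r[4] = 13
r[5] = 13  (first piece 1, then r[4]=13)
r[6] = 21
Best is to make no cuts and sell whole for $21.

21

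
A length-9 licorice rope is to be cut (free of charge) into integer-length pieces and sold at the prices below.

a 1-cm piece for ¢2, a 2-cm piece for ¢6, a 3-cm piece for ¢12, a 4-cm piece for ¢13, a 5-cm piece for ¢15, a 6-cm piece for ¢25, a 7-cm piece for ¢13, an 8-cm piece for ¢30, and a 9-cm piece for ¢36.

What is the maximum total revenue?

Let best[k] be the best obtainable value from length k. For each k, try every first piece i and keep the best of price[i] + best[k−i].
best[1] = 2
best[2] = max(2+2, 6+0) = 6
best[3] = max(2+6, 6+2, 12+0) = 12
best[4] = max(2+12, 6+6, 12+2, 13+0) = 14
best[5] = max(2+14, 6+12, 12+6, 13+2, 15+0) = 18
best[6] = max(2+18, 6+14, 12+12, 13+6, 15+2, 25+0) = 25
best[7] = max(2+25, 6+18, 12+14, …, 25+2, 13+0) = 27
best[8] = max(2+27, 6+25, 12+18, …, 13+2, 30+0) = 31
best[9] = max(2+31, 6+27, 12+25, …, 30+2, 36+0) = 37
One optimal cutting: 6 + 3 → ¢25 + ¢12 = ¢37.

37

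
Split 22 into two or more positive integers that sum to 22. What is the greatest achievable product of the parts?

2916

Let prod[k] be the best product for length k (with at least one cut). For each first piece i, the rest contributes max(k−i, prod[k−i]).
prod[2] = 1*max(1,0) = 1*1 = 1
prod[3] = max(1*2, 2*1) = 2
prod[4] = max(1*3, 2*2, 3*1) = 4
prod[5] = max(1*4, 2*3, 3*2, 4*1) = 6
prod[6] = max(1*6, 2*4, 3*3, 4*2, 5*1) = 9
prod[7] = max(1*9, 2*6, 3*4, 4*3, 5*2, 6*1) = 12
prod[8] = max(1*12, 2*9, 3*6, …, 6*2, 7*1) = 18
prod[9] = max(1*18, 2*12, 3*9, …, 7*2, 8*1) = 27
prod[10] = max(1*27, 2*18, 3*12, …, 8*2, 9*1) = 36
prod[11] = max(1*36, 2*27, 3*18, …, 9*2, 10*1) = 54
prod[12] = max(1*54, 2*36, 3*27, …, 10*2, 11*1) = 81
prod[13] = max(1*81, 2*54, 3*36, …, 11*2, 12*1) = 108
prod[14] = max(1*108, 2*81, 3*54, …, 12*2, 13*1) = 162
prod[15] = max(1*162, 2*108, 3*81, …, 13*2, 14*1) = 243
prod[16] = max(1*243, 2*162, 3*108, …, 14*2, 15*1) = 324
prod[17] = max(1*324, 2*243, 3*162, …, 15*2, 16*1) = 486
prod[18] = max(1*486, 2*324, 3*243, …, 16*2, 17*1) = 729
prod[19] = max(1*729, 2*486, 3*324, …, 17*2, 18*1) = 972
prod[20] = max(1*972, 2*729, 3*486, …, 18*2, 19*1) = 1458
prod[21] = max(1*1458, 2*972, 3*729, …, 19*2, 20*1) = 2187
prod[22] = max(1*2187, 2*1458, 3*972, …, 20*2, 21*1) = 2916
One optimal split: 3 + 3 + 3 + 3 + 3 + 3 + 2 + 2; product 3*3*3*3*3*3*2*2 = 2916.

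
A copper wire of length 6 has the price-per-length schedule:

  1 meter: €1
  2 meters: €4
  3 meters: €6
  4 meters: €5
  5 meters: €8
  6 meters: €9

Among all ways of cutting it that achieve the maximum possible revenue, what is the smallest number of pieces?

2

Let r[k] be the best obtainable value from length k. For each k, try every first piece i and keep the best of price[i] + r[k−i].
r[1] = 1
r[2] = max(1+1, 4+0) = 4
r[3] = max(1+4, 4+1, 6+0) = 6
r[4] = max(1+6, 4+4, 6+1, 5+0) = 8
r[5] = max(1+8, 4+6, 6+4, 5+1, 8+0) = 10
r[6] = max(1+10, 4+8, 6+6, 5+4, 8+1, 9+0) = 12
Maximum revenue is €12.
Now minimize piece count subject to staying optimal: for each k, pieces[k] = 1 + min over i with p[i]+r[k−i]=r[k] of pieces[k−i].
pieces[3] = 1
pieces[4] = 2
pieces[5] = 2
pieces[6] = 2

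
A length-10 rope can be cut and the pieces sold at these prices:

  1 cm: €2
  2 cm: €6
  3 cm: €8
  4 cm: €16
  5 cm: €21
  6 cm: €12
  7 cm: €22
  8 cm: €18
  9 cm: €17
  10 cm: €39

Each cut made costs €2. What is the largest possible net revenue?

40

Build v[k] bottom-up: v[k] = max over allowed piece i of (p[i] + v[k−i]) − 2 per cut.
v[1] = 2
v[2] = 6
v[3] = 8
v[4] = 16
v[5] = 21
v[6] = 21  (first piece 1, then v[5]=21)
v[7] = 25  (first piece 2, then v[5]=21)
v[8] = 30  (first piece 4, then v[4]=16)
v[9] = 35  (first piece 4, then v[5]=21)
v[10] = 40  (first piece 5, then v[5]=21)
One optimal plan: pieces 5 + 5 (1 cut) → €42 − €2 = €40.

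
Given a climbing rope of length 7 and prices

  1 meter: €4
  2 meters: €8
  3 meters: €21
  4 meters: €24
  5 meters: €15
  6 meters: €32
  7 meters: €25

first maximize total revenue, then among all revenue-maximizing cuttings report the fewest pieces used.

3

Let r[k] be the best obtainable value from length k. For each k, try every first piece i and keep the best of price[i] + r[k−i].
r[1] = 4
r[2] = 8  (first piece 1, then r[1]=4)
r[3] = 21
r[4] = 25  (first piece 1, then r[3]=21)
r[5] = 29  (first piece 1, then r[4]=25)
r[6] = 42  (first piece 3, then r[3]=21)
r[7] = 46  (first piece 1, then r[6]=42)
Maximum revenue is €46.
Now minimize piece count subject to staying optimal: for each k, pieces[k] = 1 + min over i with p[i]+r[k−i]=r[k] of pieces[k−i].
pieces[4] = 2
pieces[5] = 2
pieces[6] = 2
pieces[7] = 3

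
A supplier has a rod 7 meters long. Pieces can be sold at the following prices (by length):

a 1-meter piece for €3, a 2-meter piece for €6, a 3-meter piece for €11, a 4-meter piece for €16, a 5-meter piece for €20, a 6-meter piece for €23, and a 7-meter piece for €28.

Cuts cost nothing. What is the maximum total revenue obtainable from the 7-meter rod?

28

Consider every possible first cut. best[k] is the best of p[i]+best[k−i] over all sellable i≤k.
best[1] = 3
best[2] = max(3+3, 6+0) = 6
best[3] = max(3+6, 6+3, 11+0) = 11
best[4] = max(3+11, 6+6, 11+3, 16+0) = 16
best[5] = max(3+16, 6+11, 11+6, 16+3, 20+0) = 20
best[6] = max(3+20, 6+16, 11+11, 16+6, 20+3, 23+0) = 23
best[7] = max(3+23, 6+20, 11+16, …, 23+3, 28+0) = 28
Best is to sell the whole 7-meter piece uncut for €28.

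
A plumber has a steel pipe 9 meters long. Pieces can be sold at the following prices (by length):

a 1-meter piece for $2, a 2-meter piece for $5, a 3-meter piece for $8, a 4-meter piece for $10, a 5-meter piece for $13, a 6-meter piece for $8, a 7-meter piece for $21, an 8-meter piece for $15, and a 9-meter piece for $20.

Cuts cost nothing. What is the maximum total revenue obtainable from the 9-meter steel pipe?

Consider every possible first cut. R[k] is the best of p[i]+R[k−i] over all sellable i≤k.
R[1] = 2
R[2] = 5
R[3] = 8
R[4] = 10  (first piece 1, then R[3]=8)
R[5] = 13  (first piece 2, then R[3]=8)
R[6] = 16  (first piece 3, then R[3]=8)
R[7] = 21
R[8] = 23  (first piece 1, then R[7]=21)
R[9] = 26  (first piece 2, then R[7]=21)
One optimal cutting: 7 + 2 → $21 + $5 = $26.

26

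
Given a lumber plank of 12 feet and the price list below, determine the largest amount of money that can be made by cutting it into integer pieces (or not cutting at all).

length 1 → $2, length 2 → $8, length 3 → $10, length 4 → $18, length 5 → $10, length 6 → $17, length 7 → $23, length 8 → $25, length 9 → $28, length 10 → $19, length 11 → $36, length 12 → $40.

Build R[k] bottom-up: R[k] = max over allowed piece i of (p[i] + R[k−i]).
R[1] = 2
R[2] = max(2+2, 8+0) = 8
R[3] = max(2+8, 8+2, 10+0) = 10
R[4] = max(2+10, 8+8, 10+2, 18+0) = 18
R[5] = max(2+18, 8+10, 10+8, 18+2, 10+0) = 20
R[6] = max(2+20, 8+18, 10+10, 18+8, 10+2, 17+0) = 26
R[7] = max(2+26, 8+20, 10+18, …, 17+2, 23+0) = 28
R[8] = max(2+28, 8+26, 10+20, …, 23+2, 25+0) = 36
R[9] = max(2+36, 8+28, 10+26, …, 25+2, 28+0) = 38
R[10] = max(2+38, 8+36, 10+28, …, 28+2, 19+0) = 44
R[11] = max(2+44, 8+38, 10+36, …, 19+2, 36+0) = 46
R[12] = max(2+46, 8+44, 10+38, …, 36+2, 40+0) = 54
One optimal cutting: 4 + 4 + 4 → $18 + $18 + $18 = $54.

54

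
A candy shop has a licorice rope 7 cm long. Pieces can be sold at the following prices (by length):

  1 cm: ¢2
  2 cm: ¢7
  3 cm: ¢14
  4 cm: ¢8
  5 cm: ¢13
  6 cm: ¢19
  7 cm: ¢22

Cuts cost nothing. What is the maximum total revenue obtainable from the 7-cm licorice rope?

30

Build best[k] bottom-up: best[k] = max over allowed piece i of (p[i] + best[k−i]).
best[1] = 2
best[2] = 7
best[3] = 14
best[4] = 16  (first piece 1, then best[3]=14)
best[5] = 21  (first piece 2, then best[3]=14)
best[6] = 28  (first piece 3, then best[3]=14)
best[7] = 30  (first piece 1, then best[6]=28)
One optimal cutting: 3 + 3 + 1 → ¢14 + ¢14 + ¢2 = ¢30.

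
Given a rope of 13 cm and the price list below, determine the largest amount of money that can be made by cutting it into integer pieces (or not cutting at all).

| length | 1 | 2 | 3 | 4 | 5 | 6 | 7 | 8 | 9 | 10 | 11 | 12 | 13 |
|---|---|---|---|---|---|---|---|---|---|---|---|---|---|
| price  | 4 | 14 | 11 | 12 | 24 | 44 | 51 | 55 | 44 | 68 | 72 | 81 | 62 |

Consider every possible first cut. v[k] is the best of p[i]+v[k−i] over all sellable i≤k.
v[1] = 4
v[2] = 14
v[3] = 18  (first piece 1, then v[2]=14)
v[4] = 28  (first piece 2, then v[2]=14)
v[5] = 32  (first piece 1, then v[4]=28)
v[6] = 44
v[7] = 51
v[8] = 58  (first piece 2, then v[6]=44)
v[9] = 65  (first piece 2, then v[7]=51)
v[10] = 72  (first piece 2, then v[8]=58)
v[11] = 79  (first piece 2, then v[9]=65)
v[12] = 88  (first piece 6, then v[6]=44)
v[13] = 95  (first piece 6, then v[7]=51)
One optimal cutting: 7 + 6 → $51 + $44 = $95.

95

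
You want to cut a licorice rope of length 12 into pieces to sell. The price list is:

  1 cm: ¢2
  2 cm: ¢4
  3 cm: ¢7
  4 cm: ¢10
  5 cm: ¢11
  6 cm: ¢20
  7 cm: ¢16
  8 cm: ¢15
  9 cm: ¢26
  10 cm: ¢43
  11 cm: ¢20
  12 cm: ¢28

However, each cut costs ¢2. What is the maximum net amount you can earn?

Build r[k] bottom-up: r[k] = max over allowed piece i of (p[i] + r[k−i]) − 2 per cut.
r[1] = 2
r[2] = 4
r[3] = 7
r[4] = 10
r[5] = 11
r[6] = 20
r[7] = 20  (first piece 1, then r[6]=20)
r[8] = 22  (first piece 2, then r[6]=20)
r[9] = 26
r[10] = 43
r[11] = 43  (first piece 1, then r[10]=43)
r[12] = 45  (first piece 2, then r[10]=43)
One optimal plan: pieces 10 + 2 (1 cut) → ¢47 − ¢2 = ¢45.

45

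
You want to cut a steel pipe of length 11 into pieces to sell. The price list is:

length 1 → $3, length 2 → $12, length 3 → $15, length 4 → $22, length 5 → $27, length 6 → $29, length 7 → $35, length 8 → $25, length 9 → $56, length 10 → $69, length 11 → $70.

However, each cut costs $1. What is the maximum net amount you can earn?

71

Let v[k] be the best obtainable value from length k. For each k, try every first piece i and keep the best of price[i] + v[k−i] minus the 1 cut fee when i<k.
v[1] = 3
v[2] = 12
v[3] = 15
v[4] = 23  (first piece 2, then v[2]=12)
v[5] = 27
v[6] = 34  (first piece 2, then v[4]=23)
v[7] = 38  (first piece 2, then v[5]=27)
v[8] = 45  (first piece 2, then v[6]=34)
v[9] = 56
v[10] = 69
v[11] = 71  (first piece 1, then v[10]=69)
One optimal plan: pieces 10 + 1 (1 cut) → $72 − $1 = $71.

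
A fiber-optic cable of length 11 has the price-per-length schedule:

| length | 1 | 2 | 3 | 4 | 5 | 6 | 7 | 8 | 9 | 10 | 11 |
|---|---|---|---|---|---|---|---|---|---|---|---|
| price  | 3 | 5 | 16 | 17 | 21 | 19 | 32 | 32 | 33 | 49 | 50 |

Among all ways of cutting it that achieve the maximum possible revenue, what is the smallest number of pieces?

5

Consider every possible first cut. r[k] is the best of p[i]+r[k−i] over all sellable i≤k.
r[1] = 3
r[2] = max(3+3, 5+0) = 6
r[3] = max(3+6, 5+3, 16+0) = 16
r[4] = max(3+16, 5+6, 16+3, 17+0) = 19
r[5] = max(3+19, 5+16, 16+6, 17+3, 21+0) = 22
r[6] = max(3+22, 5+19, 16+16, 17+6, 21+3, 19+0) = 32
r[7] = max(3+32, 5+22, 16+19, …, 19+3, 32+0) = 35
r[8] = max(3+35, 5+32, 16+22, …, 32+3, 32+0) = 38
r[9] = max(3+38, 5+35, 16+32, …, 32+3, 33+0) = 48
r[10] = max(3+48, 5+38, 16+35, …, 33+3, 49+0) = 51
r[11] = max(3+51, 5+48, 16+38, …, 49+3, 50+0) = 54
Maximum revenue is $54.
Now minimize piece count subject to staying optimal: for each k, pieces[k] = 1 + min over i with p[i]+r[k−i]=r[k] of pieces[k−i].
pieces[8] = 4
pieces[9] = 3
pieces[10] = 4
pieces[11] = 5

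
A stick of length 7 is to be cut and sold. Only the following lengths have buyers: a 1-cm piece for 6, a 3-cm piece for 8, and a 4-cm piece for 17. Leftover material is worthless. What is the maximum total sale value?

Build f[k] bottom-up: f[k] = max over allowed piece i of (p[i] + f[k−i]).
f[1] = 6
f[2] = 12  (first piece 1, then f[1]=6)
f[3] = max(6+12, 8+0) = 18
f[4] = max(6+18, 8+6, 17+0) = 24
f[5] = max(6+24, 8+12, 17+6) = 30
f[6] = max(6+30, 8+18, 17+12) = 36
f[7] = max(6+36, 8+24, 17+18) = 42
One optimal cutting: 1 + 1 + 1 + 1 + 1 + 1 + 1 → 42.

42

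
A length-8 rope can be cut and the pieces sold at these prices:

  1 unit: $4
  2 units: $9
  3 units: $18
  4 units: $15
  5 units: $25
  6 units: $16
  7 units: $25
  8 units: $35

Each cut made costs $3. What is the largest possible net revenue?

Build v[k] bottom-up: v[k] = max over allowed piece i of (p[i] + v[k−i]) − 3 per cut.
v[1] = 4
v[2] = max(4+4-3, 9+0) = 9
v[3] = max(4+9-3, 9+4-3, 18+0) = 18
v[4] = max(4+18-3, 9+9-3, 18+4-3, 15+0) = 19
v[5] = max(4+19-3, 9+18-3, 18+9-3, 15+4-3, 25+0) = 25
v[6] = max(4+25-3, 9+19-3, 18+18-3, 15+9-3, 25+4-3, 16+0) = 33
v[7] = max(4+33-3, 9+25-3, 18+19-3, …, 16+4-3, 25+0) = 34
v[8] = max(4+34-3, 9+33-3, 18+25-3, …, 25+4-3, 35+0) = 40
One optimal plan: pieces 5 + 3 (1 cut) → $43 − $3 = $40.

40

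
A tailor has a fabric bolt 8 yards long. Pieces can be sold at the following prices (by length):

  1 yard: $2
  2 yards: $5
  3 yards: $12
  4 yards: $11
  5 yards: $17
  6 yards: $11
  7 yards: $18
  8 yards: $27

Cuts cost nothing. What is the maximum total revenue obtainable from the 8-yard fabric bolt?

29

Let r[k] be the best obtainable value from length k. For each k, try every first piece i and keep the best of price[i] + r[k−i].
r[1] = 2
r[2] = max(2+2, 5+0) = 5
r[3] = max(2+5, 5+2, 12+0) = 12
r[4] = max(2+12, 5+5, 12+2, 11+0) = 14
r[5] = max(2+14, 5+12, 12+5, 11+2, 17+0) = 17
r[6] = max(2+17, 5+14, 12+12, 11+5, 17+2, 11+0) = 24
r[7] = max(2+24, 5+17, 12+14, …, 11+2, 18+0) = 26
r[8] = max(2+26, 5+24, 12+17, …, 18+2, 27+0) = 29
One optimal cutting: 3 + 3 + 2 → $12 + $12 + $5 = $29.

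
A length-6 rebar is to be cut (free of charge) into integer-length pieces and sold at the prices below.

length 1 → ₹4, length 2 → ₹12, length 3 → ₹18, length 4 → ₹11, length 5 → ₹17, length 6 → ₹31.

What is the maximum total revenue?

36

Let r[k] be the best obtainable value from length k. For each k, try every first piece i and keep the best of price[i] + r[k−i].
r[1] = 4
r[2] = max(4+4, 12+0) = 12
r[3] = max(4+12, 12+4, 18+0) = 18
r[4] = max(4+18, 12+12, 18+4, 11+0) = 24
r[5] = max(4+24, 12+18, 18+12, 11+4, 17+0) = 30
r[6] = max(4+30, 12+24, 18+18, 11+12, 17+4, 31+0) = 36
One optimal cutting: 2 + 2 + 2 → ₹12 + ₹12 + ₹12 = ₹36.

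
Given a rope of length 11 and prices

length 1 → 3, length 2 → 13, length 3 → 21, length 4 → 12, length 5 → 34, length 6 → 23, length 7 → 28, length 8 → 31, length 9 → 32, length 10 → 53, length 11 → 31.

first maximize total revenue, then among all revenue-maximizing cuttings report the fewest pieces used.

3

Consider every possible first cut. r[k] is the best of p[i]+r[k−i] over all sellable i≤k.
r[1] = 3
r[2] = 13
r[3] = 21
r[4] = 26  (first piece 2, then r[2]=13)
r[5] = 34  (first piece 2, then r[3]=21)
r[6] = 42  (first piece 3, then r[3]=21)
r[7] = 47  (first piece 2, then r[5]=34)
r[8] = 55  (first piece 2, then r[6]=42)
r[9] = 63  (first piece 3, then r[6]=42)
r[10] = 68  (first piece 2, then r[8]=55)
r[11] = 76  (first piece 2, then r[9]=63)
Maximum revenue is 76.
Now minimize piece count subject to staying optimal: for each k, pieces[k] = 1 + min over i with p[i]+r[k−i]=r[k] of pieces[k−i].
pieces[8] = 2
pieces[9] = 3
pieces[10] = 2
pieces[11] = 3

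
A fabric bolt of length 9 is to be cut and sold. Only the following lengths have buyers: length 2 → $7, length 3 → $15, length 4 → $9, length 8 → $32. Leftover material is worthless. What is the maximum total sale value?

45

Consider every possible first cut. best[k] is the best of p[i]+best[k−i] over all sellable i≤k.
best[1] = 0
best[2] = 7
best[3] = 15
best[4] = 15
best[5] = 22  (first piece 2, then best[3]=15)
best[6] = 30  (first piece 3, then best[3]=15)
best[7] = 30
best[8] = 37  (first piece 2, then best[6]=30)
best[9] = 45  (first piece 3, then best[6]=30)
One optimal cutting: 3 + 3 + 3 → $45.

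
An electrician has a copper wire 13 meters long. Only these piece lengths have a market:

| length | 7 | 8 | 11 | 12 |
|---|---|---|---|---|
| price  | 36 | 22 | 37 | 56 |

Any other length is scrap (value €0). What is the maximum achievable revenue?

Let best[k] be the best obtainable value from length k. For each k, try every first piece i and keep the best of price[i] + best[k−i].
best[1] = 0
best[2] = 0
best[3] = 0
best[4] = 0
best[5] = 0
best[6] = 0
best[7] = 36
best[8] = 36
best[9] = 36
best[10] = 36
best[11] = 37
best[12] = 56
best[13] = 56
One optimal cutting: pieces 12 with 1 meter of scrap → €56.

56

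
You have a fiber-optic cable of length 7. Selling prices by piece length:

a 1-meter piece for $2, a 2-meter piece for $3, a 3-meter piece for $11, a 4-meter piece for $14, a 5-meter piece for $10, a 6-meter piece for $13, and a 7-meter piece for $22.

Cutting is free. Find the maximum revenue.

Let R[k] be the best obtainable value from length k. For each k, try every first piece i and keep the best of price[i] + R[k−i].
R[1] = 2
R[2] = max(2+2, 3+0) = 4
R[3] = max(2+4, 3+2, 11+0) = 11
R[4] = max(2+11, 3+4, 11+2, 14+0) = 14
R[5] = max(2+14, 3+11, 11+4, 14+2, 10+0) = 16
R[6] = max(2+16, 3+14, 11+11, 14+4, 10+2, 13+0) = 22
R[7] = max(2+22, 3+16, 11+14, …, 13+2, 22+0) = 25
One optimal cutting: 4 + 3 → $14 + $11 = $25.

25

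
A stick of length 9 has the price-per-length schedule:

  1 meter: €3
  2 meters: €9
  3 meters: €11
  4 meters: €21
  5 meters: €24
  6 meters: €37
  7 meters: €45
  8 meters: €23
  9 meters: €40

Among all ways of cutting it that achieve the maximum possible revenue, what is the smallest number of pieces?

Consider every possible first cut. r[k] is the best of p[i]+r[k−i] over all sellable i≤k.
r[1] = 3
r[2] = 9
r[3] = 12  (first piece 1, then r[2]=9)
r[4] = 21
r[5] = 24  (first piece 1, then r[4]=21)
r[6] = 37
r[7] = 45
r[8] = 48  (first piece 1, then r[7]=45)
r[9] = 54  (first piece 2, then r[7]=45)
Maximum revenue is €54.
Now minimize piece count subject to staying optimal: for each k, pieces[k] = 1 + min over i with p[i]+r[k−i]=r[k] of pieces[k−i].
pieces[6] = 1
pieces[7] = 1
pieces[8] = 2
pieces[9] = 2

2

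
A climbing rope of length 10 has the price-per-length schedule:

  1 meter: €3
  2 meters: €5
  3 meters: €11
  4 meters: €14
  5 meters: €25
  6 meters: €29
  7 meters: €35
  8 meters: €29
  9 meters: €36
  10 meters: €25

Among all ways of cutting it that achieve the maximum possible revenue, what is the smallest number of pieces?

Consider every possible first cut. r[k] is the best of p[i]+r[k−i] over all sellable i≤k.
r[1] = 3
r[2] = 6  (first piece 1, then r[1]=3)
r[3] = 11
r[4] = 14  (first piece 1, then r[3]=11)
r[5] = 25
r[6] = 29
r[7] = 35
r[8] = 38  (first piece 1, then r[7]=35)
r[9] = 41  (first piece 1, then r[8]=38)
r[10] = 50  (first piece 5, then r[5]=25)
Maximum revenue is €50.
Now minimize piece count subject to staying optimal: for each k, pieces[k] = 1 + min over i with p[i]+r[k−i]=r[k] of pieces[k−i].
pieces[7] = 1
pieces[8] = 2
pieces[9] = 3
pieces[10] = 2

2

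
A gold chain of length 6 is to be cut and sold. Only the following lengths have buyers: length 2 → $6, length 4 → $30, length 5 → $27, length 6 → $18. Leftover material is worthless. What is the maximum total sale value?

36

Consider every possible first cut. best[k] is the best of p[i]+best[k−i] over all sellable i≤k.
best[1] = 0
best[2] = 6
best[3] = 6
best[4] = 30
best[5] = 30
best[6] = 36  (first piece 2, then best[4]=30)
One optimal cutting: 4 + 2 → $36.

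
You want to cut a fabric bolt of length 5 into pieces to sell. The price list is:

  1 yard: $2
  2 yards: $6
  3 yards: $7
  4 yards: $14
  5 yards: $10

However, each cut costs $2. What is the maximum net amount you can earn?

14

Let r[k] be the best obtainable value from length k. For each k, try every first piece i and keep the best of price[i] + r[k−i] minus the 2 cut fee when i<k.
r[1] = 2
r[2] = 6
r[3] = 7
r[4] = 14
r[5] = 14  (first piece 1, then r[4]=14)
One optimal plan: pieces 4 + 1 (1 cut) → $16 − $2 = $14.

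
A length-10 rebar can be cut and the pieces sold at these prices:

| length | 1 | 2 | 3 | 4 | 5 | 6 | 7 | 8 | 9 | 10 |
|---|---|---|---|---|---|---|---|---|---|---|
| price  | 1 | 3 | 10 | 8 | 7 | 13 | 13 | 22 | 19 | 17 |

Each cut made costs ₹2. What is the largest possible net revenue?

25

Consider every possible first cut. v[k] is the best of p[i]+v[k−i] over all sellable i≤k, charging 2 whenever i<k.
v[1] = 1
v[2] = max(1+1-2, 3+0) = 3
v[3] = max(1+3-2, 3+1-2, 10+0) = 10
v[4] = max(1+10-2, 3+3-2, 10+1-2, 8+0) = 9
v[5] = max(1+9-2, 3+10-2, 10+3-2, 8+1-2, 7+0) = 11
v[6] = max(1+11-2, 3+9-2, 10+10-2, 8+3-2, 7+1-2, 13+0) = 18
v[7] = max(1+18-2, 3+11-2, 10+9-2, …, 13+1-2, 13+0) = 17
v[8] = max(1+17-2, 3+18-2, 10+11-2, …, 13+1-2, 22+0) = 22
v[9] = max(1+22-2, 3+17-2, 10+18-2, …, 22+1-2, 19+0) = 26
v[10] = max(1+26-2, 3+22-2, 10+17-2, …, 19+1-2, 17+0) = 25
One optimal plan: pieces 3 + 3 + 3 + 1 (3 cuts) → ₹31 − ₹6 = ₹25.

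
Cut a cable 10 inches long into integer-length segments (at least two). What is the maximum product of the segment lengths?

36

Fill P[k] for k=2..10: at each k try every first piece i and multiply by the better of (k−i) uncut or P[k−i].
P[2] = 1*max(1,0) = 1*1 = 1
P[3] = max(1*2, 2*1) = 2
P[4] = max(1*3, 2*2, 3*1) = 4
P[5] = max(1*4, 2*3, 3*2, 4*1) = 6
P[6] = max(1*6, 2*4, 3*3, 4*2, 5*1) = 9
P[7] = max(1*9, 2*6, 3*4, 4*3, 5*2, 6*1) = 12
P[8] = max(1*12, 2*9, 3*6, …, 6*2, 7*1) = 18
P[9] = max(1*18, 2*12, 3*9, …, 7*2, 8*1) = 27
P[10] = max(1*27, 2*18, 3*12, …, 8*2, 9*1) = 36
One optimal split: 3 + 3 + 2 + 2; product 3*3*2*2 = 36.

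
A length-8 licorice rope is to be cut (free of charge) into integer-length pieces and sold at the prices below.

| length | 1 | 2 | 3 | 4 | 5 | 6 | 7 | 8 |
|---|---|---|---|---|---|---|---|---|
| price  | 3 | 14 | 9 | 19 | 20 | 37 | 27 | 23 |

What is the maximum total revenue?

Consider every possible first cut. r[k] is the best of p[i]+r[k−i] over all sellable i≤k.
r[1] = 3
r[2] = max(3+3, 14+0) = 14
r[3] = max(3+14, 14+3, 9+0) = 17
r[4] = max(3+17, 14+14, 9+3, 19+0) = 28
r[5] = max(3+28, 14+17, 9+14, 19+3, 20+0) = 31
r[6] = max(3+31, 14+28, 9+17, 19+14, 20+3, 37+0) = 42
r[7] = max(3+42, 14+31, 9+28, …, 37+3, 27+0) = 45
r[8] = max(3+45, 14+42, 9+31, …, 27+3, 23+0) = 56
One optimal cutting: 2 + 2 + 2 + 2 → ¢14 + ¢14 + ¢14 + ¢14 = ¢56.

56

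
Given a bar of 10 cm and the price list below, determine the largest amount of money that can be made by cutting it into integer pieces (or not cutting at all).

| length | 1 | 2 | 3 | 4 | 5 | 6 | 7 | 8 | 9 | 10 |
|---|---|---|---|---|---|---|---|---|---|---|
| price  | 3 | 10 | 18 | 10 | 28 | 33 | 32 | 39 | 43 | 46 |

57

Let best[k] be the best obtainable value from length k. For each k, try every first piece i and keep the best of price[i] + best[k−i].
best[1] = 3
best[2] = 10
best[3] = 18
best[4] = 21  (first piece 1, then best[3]=18)
best[5] = 28  (first piece 2, then best[3]=18)
best[6] = 36  (first piece 3, then best[3]=18)
best[7] = 39  (first piece 1, then best[6]=36)
best[8] = 46  (first piece 2, then best[6]=36)
best[9] = 54  (first piece 3, then best[6]=36)
best[10] = 57  (first piece 1, then best[9]=54)
One optimal cutting: 3 + 3 + 3 + 1 → €18 + €18 + €18 + €3 = €57.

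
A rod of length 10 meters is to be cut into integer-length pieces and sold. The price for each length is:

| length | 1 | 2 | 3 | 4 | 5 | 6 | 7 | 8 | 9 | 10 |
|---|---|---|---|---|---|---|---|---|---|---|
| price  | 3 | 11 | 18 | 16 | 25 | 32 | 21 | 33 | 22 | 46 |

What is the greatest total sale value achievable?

58

Build v[k] bottom-up: v[k] = max over allowed piece i of (p[i] + v[k−i]).
v[1] = 3
v[2] = max(3+3, 11+0) = 11
v[3] = max(3+11, 11+3, 18+0) = 18
v[4] = max(3+18, 11+11, 18+3, 16+0) = 22
v[5] = max(3+22, 11+18, 18+11, 16+3, 25+0) = 29
v[6] = max(3+29, 11+22, 18+18, 16+11, 25+3, 32+0) = 36
v[7] = max(3+36, 11+29, 18+22, …, 32+3, 21+0) = 40
v[8] = max(3+40, 11+36, 18+29, …, 21+3, 33+0) = 47
v[9] = max(3+47, 11+40, 18+36, …, 33+3, 22+0) = 54
v[10] = max(3+54, 11+47, 18+40, …, 22+3, 46+0) = 58
One optimal cutting: 3 + 3 + 2 + 2 → $18 + $18 + $11 + $11 = $58.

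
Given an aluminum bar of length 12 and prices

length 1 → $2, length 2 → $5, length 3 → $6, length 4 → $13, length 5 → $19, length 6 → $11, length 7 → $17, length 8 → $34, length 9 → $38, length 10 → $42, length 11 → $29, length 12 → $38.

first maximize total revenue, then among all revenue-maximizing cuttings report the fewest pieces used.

2

Let r[k] be the best obtainable value from length k. For each k, try every first piece i and keep the best of price[i] + r[k−i].
r[1] = 2
r[2] = 5
r[3] = 7  (first piece 1, then r[2]=5)
r[4] = 13
r[5] = 19
r[6] = 21  (first piece 1, then r[5]=19)
r[7] = 24  (first piece 2, then r[5]=19)
r[8] = 34
r[9] = 38
r[10] = 42
r[11] = 44  (first piece 1, then r[10]=42)
r[12] = 47  (first piece 2, then r[10]=42)
Maximum revenue is $47.
Now minimize piece count subject to staying optimal: for each k, pieces[k] = 1 + min over i with p[i]+r[k−i]=r[k] of pieces[k−i].
pieces[9] = 1
pieces[10] = 1
pieces[11] = 2
pieces[12] = 2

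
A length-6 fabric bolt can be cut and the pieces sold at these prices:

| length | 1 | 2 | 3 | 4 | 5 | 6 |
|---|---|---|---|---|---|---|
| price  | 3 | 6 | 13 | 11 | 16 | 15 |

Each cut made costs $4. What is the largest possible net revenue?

Consider every possible first cut. r[k] is the best of p[i]+r[k−i] over all sellable i≤k, charging 4 whenever i<k.
r[1] = 3
r[2] = 6
r[3] = 13
r[4] = 12  (first piece 1, then r[3]=13)
r[5] = 16
r[6] = 22  (first piece 3, then r[3]=13)
One optimal plan: pieces 3 + 3 (1 cut) → $26 − $4 = $22.

22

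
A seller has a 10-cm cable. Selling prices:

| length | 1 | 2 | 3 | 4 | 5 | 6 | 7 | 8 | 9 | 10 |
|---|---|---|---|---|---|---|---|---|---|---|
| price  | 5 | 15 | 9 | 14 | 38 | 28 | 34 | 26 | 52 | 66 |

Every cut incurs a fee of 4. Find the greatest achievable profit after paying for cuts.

72

Build r[k] bottom-up: r[k] = max over allowed piece i of (p[i] + r[k−i]) − 4 per cut.
r[1] = 5
r[2] = 15
r[3] = 16  (first piece 1, then r[2]=15)
r[4] = 26  (first piece 2, then r[2]=15)
r[5] = 38
r[6] = 39  (first piece 1, then r[5]=38)
r[7] = 49  (first piece 2, then r[5]=38)
r[8] = 50  (first piece 1, then r[7]=49)
r[9] = 60  (first piece 2, then r[7]=49)
r[10] = 72  (first piece 5, then r[5]=38)
One optimal plan: pieces 5 + 5 (1 cut) → 76 − 4 = 72.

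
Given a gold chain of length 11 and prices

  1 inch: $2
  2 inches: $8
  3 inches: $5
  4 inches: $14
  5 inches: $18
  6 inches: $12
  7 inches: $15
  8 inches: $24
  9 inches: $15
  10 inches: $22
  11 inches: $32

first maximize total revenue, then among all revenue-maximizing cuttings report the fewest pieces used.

Build r[k] bottom-up: r[k] = max over allowed piece i of (p[i] + r[k−i]).
r[1] = 2
r[2] = max(2+2, 8+0) = 8
r[3] = max(2+8, 8+2, 5+0) = 10
r[4] = max(2+10, 8+8, 5+2, 14+0) = 16
r[5] = max(2+16, 8+10, 5+8, 14+2, 18+0) = 18
r[6] = max(2+18, 8+16, 5+10, 14+8, 18+2, 12+0) = 24
r[7] = max(2+24, 8+18, 5+16, …, 12+2, 15+0) = 26
r[8] = max(2+26, 8+24, 5+18, …, 15+2, 24+0) = 32
r[9] = max(2+32, 8+26, 5+24, …, 24+2, 15+0) = 34
r[10] = max(2+34, 8+32, 5+26, …, 15+2, 22+0) = 40
r[11] = max(2+40, 8+34, 5+32, …, 22+2, 32+0) = 42
Maximum revenue is $42.
Now minimize piece count subject to staying optimal: for each k, pieces[k] = 1 + min over i with p[i]+r[k−i]=r[k] of pieces[k−i].
pieces[8] = 4
pieces[9] = 3
pieces[10] = 5
pieces[11] = 4

4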